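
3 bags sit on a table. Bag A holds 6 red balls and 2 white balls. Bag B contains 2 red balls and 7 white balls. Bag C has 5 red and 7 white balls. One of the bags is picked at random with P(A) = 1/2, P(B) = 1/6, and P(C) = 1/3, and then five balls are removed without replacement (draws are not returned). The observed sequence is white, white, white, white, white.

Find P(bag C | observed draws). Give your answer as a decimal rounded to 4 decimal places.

Under each hypothesis, the probability of the observed sequence is: P(data | bag A) = (2/8)(1/7)(0/6) = 0; P(data | bag B) = (7/9)(6/8)(5/7)(4/6)(3/5) = 1/6; P(data | bag C) = (7/12)(6/11)(5/10)(4/9)(3/8) = 7/264.
Weighting by the prior gives 1/2 · 0 = 0, 1/6 · 1/6 = 1/36, 1/3 · 7/264 = 7/792; summing to 29/792.
Therefore the posterior P(bag C | data) = (7/792) / (29/792) = 7/29.

0.2414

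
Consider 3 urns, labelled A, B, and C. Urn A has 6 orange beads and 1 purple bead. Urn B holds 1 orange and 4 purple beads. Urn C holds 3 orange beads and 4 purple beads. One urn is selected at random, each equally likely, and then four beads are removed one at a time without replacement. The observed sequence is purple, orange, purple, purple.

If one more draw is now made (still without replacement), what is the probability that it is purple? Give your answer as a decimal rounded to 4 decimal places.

0.8000

Compute the likelihood of the observed sequence for each case: P(data | urn A) = (1/7)(6/6)(0/5) = 0; P(data | urn B) = (4/5)(1/4)(3/3)(2/2) = 1/5; P(data | urn C) = (4/7)(3/6)(3/5)(2/4) = 3/35.
Weighting by the prior gives 1/3 · 0 = 0, 1/3 · 1/5 = 1/15, 1/3 · 3/35 = 1/35; summing to 2/21.
Dividing through by the total gives posterior P(urn A | data) = 0, P(urn B | data) = 7/10, P(urn C | data) = 3/10.
Averaging over the posterior, P(purple next | data) = (1)(7/10) + (1/3)(3/10) = 4/5.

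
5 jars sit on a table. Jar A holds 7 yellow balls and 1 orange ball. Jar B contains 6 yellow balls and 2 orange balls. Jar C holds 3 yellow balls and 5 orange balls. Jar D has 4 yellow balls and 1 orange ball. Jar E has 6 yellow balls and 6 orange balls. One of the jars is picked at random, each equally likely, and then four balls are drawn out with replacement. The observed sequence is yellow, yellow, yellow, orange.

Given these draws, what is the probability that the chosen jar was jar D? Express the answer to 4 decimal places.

0.2646

Compute the likelihood of the observed sequence for each case: P(data | jar A) = (7/8)(7/8)(7/8)(1/8) = 0.08374; P(data | jar B) = (6/8)(6/8)(6/8)(2/8) = 0.10547; P(data | jar C) = (3/8)(3/8)(3/8)(5/8) = 0.032959; P(data | jar D) = (4/5)(4/5)(4/5)(1/5) = 0.1024; P(data | jar E) = (6/12)(6/12)(6/12)(6/12) = 0.0625.
Multiplying each by its prior: 1/5 · 0.08374 = 0.016748, 1/5 · 0.10547 = 0.021094, 1/5 · 0.032959 = 0.0065918, 1/5 · 0.1024 = 0.02048, 1/5 · 0.0625 = 0.0125; with total 0.077414.
Hence P(jar D | data) = (0.02048) / (0.077414) = 0.26455.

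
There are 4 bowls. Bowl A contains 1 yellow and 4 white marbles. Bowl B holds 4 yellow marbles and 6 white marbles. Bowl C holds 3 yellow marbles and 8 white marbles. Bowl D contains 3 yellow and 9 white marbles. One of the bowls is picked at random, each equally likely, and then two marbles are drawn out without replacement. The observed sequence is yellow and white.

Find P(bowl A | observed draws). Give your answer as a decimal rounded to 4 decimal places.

0.2249

The likelihood of the observed sequence under each hypothesis: P(data | bowl A) = (1/5)(4/4) = 0.2; P(data | bowl B) = (4/10)(6/9) = 0.26667; P(data | bowl C) = (3/11)(8/10) = 0.21818; P(data | bowl D) = (3/12)(9/11) = 0.20455.
Weighting by the prior gives 1/4 · 0.2 = 0.05, 1/4 · 0.26667 = 0.066667, 1/4 · 0.21818 = 0.054545, 1/4 · 0.20455 = 0.051136; these sum to 0.22235.
By Bayes' rule, P(bowl A | data) = (0.05) / (0.22235) = 0.22487.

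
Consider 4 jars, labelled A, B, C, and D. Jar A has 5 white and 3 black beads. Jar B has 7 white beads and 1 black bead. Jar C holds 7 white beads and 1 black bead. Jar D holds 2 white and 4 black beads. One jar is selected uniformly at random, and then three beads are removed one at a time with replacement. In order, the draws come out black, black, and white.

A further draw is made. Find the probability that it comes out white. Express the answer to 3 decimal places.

Compute the likelihood of the observed sequence for each case: P(data | jar A) = (3/8)(3/8)(5/8) = 0.087891; P(data | jar B) = (1/8)(1/8)(7/8) = 0.013672; P(data | jar C) = (1/8)(1/8)(7/8) = 0.013672; P(data | jar D) = (4/6)(4/6)(2/6) = 0.14815.
Weighting by the prior gives 1/4 · 0.087891 = 0.021973, 1/4 · 0.013672 = 0.003418, 1/4 · 0.013672 = 0.003418, 1/4 · 0.14815 = 0.037037; summing to 0.065846.
Dividing through by the total gives posterior P(jar A | data) = 0.3337, P(jar B | data) = 0.051909, P(jar C | data) = 0.051909, P(jar D | data) = 0.56248.
Averaging over the posterior, P(white next | data) = (5/8)(0.3337) + (7/8)(0.051909) + (7/8)(0.051909) + (1/3)(0.56248) = 0.4869.

0.487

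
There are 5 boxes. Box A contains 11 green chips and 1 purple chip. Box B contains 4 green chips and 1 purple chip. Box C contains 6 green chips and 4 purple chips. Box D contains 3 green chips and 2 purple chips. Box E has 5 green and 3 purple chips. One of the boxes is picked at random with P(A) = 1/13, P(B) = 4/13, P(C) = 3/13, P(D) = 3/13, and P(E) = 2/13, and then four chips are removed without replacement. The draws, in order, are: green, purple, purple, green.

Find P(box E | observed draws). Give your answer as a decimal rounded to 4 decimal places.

Under each hypothesis, the probability of the observed sequence is: P(data | box A) = (11/12)(1/11)(0/10) = 0; P(data | box B) = (4/5)(1/4)(0/3) = 0; P(data | box C) = (6/10)(4/9)(3/8)(5/7) = 1/14; P(data | box D) = (3/5)(2/4)(1/3)(2/2) = 1/10; P(data | box E) = (5/8)(3/7)(2/6)(4/5) = 1/14.
Multiplying each by its prior: 1/13 · 0 = 0, 4/13 · 0 = 0, 3/13 · 1/14 = 3/182, 3/13 · 1/10 = 3/130, 2/13 · 1/14 = 1/91; these sum to 23/455.
By Bayes' rule, P(box E | data) = (1/91) / (23/455) = 5/23.

0.2174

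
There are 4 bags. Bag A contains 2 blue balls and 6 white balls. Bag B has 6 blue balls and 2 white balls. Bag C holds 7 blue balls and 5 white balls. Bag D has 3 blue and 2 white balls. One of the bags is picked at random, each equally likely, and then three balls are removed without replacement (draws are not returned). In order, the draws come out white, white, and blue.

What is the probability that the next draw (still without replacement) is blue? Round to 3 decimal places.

The likelihood of the observed sequence under each hypothesis: P(data | bag A) = (6/8)(5/7)(2/6) = 0.17857; P(data | bag B) = (2/8)(1/7)(6/6) = 0.035714; P(data | bag C) = (5/12)(4/11)(7/10) = 0.10606; P(data | bag D) = (2/5)(1/4)(3/3) = 0.1.
The prior-weighted likelihoods are 1/4 · 0.17857 = 0.044643, 1/4 · 0.035714 = 0.0089286, 1/4 · 0.10606 = 0.026515, 1/4 · 0.1 = 0.025; these sum to 0.10509.
Normalising, the posterior is P(bag A | data) = 0.42482, P(bag B | data) = 0.084964, P(bag C | data) = 0.25232, P(bag D | data) = 0.2379.
The predictive probability is P(blue next | data) = (1/5)(0.42482) + (1)(0.084964) + (2/3)(0.25232) + (1)(0.2379) = 0.57604.

0.576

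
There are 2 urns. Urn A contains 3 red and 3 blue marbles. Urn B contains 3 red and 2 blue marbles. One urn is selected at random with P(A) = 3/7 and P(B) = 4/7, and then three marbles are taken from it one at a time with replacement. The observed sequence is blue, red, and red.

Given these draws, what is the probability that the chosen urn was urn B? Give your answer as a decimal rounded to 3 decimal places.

The likelihood of the observed sequence under each hypothesis: P(data | urn A) = (3/6)(3/6)(3/6) = 0.125; P(data | urn B) = (2/5)(3/5)(3/5) = 0.144.
Multiplying each by its prior: 3/7 · 0.125 = 0.053571, 4/7 · 0.144 = 0.082286; with total 0.13586.
Therefore the posterior P(urn B | data) = (0.082286) / (0.13586) = 0.60568.

0.606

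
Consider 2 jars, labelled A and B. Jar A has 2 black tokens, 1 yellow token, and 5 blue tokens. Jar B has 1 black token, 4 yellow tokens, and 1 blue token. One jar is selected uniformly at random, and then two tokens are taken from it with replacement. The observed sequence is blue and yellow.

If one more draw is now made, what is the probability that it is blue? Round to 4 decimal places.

0.3559

For each hypothesis, P(data | H) works out to: P(data | jar A) = (5/8)(1/8) = 0.078125; P(data | jar B) = (1/6)(4/6) = 0.11111.
The prior-weighted likelihoods are 1/2 · 0.078125 = 0.039062, 1/2 · 0.11111 = 0.055556; with total 0.094618.
Dividing through by the total gives posterior P(jar A | data) = 0.41284, P(jar B | data) = 0.58716.
So P(blue next | data) = Σ P(blue next | H) P(H | data) = (5/8)(0.41284) + (1/6)(0.58716) = 0.35589.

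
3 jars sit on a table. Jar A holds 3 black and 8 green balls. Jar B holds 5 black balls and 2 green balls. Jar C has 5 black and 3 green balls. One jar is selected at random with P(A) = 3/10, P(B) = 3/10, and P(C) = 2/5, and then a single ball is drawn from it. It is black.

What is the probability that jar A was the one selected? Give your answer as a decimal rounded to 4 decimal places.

0.1498

Compute the likelihood of this draw for each case: P(data | jar A) = (3/11) = 0.27273; P(data | jar B) = (5/7) = 0.71429; P(data | jar C) = (5/8) = 0.625.
The prior-weighted likelihoods are 3/10 · 0.27273 = 0.081818, 3/10 · 0.71429 = 0.21429, 2/5 · 0.625 = 0.25; with total 0.5461.
Therefore the posterior P(jar A | data) = (0.081818) / (0.5461) = 0.14982.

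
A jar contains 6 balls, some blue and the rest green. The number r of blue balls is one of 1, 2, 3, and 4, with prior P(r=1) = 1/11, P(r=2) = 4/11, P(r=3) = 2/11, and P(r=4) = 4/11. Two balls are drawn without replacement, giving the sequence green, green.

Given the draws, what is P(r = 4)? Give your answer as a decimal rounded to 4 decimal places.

Compute the likelihood of the observed sequence for each case: P(data | r = 1) = (5/6)(4/5) = 2/3; P(data | r = 2) = (4/6)(3/5) = 2/5; P(data | r = 3) = (3/6)(2/5) = 1/5; P(data | r = 4) = (2/6)(1/5) = 1/15.
Weighting by the prior gives 1/11 · 2/3 = 2/33, 4/11 · 2/5 = 8/55, 2/11 · 1/5 = 2/55, 4/11 · 1/15 = 4/165; these sum to 4/15.
Therefore the posterior P(r = 4 | data) = (4/165) / (4/15) = 1/11.

0.0909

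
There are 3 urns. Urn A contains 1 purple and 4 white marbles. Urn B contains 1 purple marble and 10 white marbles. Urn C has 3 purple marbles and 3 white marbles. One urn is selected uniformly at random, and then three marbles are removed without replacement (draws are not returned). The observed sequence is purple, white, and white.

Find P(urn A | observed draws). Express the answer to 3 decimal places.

0.454

For each hypothesis, P(data | H) works out to: P(data | urn A) = (1/5)(4/4)(3/3) = 1/5; P(data | urn B) = (1/11)(10/10)(9/9) = 1/11; P(data | urn C) = (3/6)(3/5)(2/4) = 3/20.
Multiplying each by its prior: 1/3 · 1/5 = 1/15, 1/3 · 1/11 = 1/33, 1/3 · 3/20 = 1/20; with total 97/660.
Therefore the posterior P(urn A | data) = (1/15) / (97/660) = 44/97.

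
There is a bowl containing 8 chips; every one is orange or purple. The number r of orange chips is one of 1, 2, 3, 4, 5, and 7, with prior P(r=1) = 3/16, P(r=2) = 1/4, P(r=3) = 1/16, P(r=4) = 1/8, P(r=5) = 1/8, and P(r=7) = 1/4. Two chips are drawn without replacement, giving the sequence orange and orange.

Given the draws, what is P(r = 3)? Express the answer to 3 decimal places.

The likelihood of the observed sequence under each hypothesis: P(data | r = 1) = (1/8)(0/7) = 0; P(data | r = 2) = (2/8)(1/7) = 1/28; P(data | r = 3) = (3/8)(2/7) = 3/28; P(data | r = 4) = (4/8)(3/7) = 3/14; P(data | r = 5) = (5/8)(4/7) = 5/14; P(data | r = 7) = (7/8)(6/7) = 3/4.
The prior-weighted likelihoods are 3/16 · 0 = 0, 1/4 · 1/28 = 1/112, 1/16 · 3/28 = 3/448, 1/8 · 3/14 = 3/112, 1/8 · 5/14 = 5/112, 1/4 · 3/4 = 3/16; with total 123/448.
By Bayes' rule, P(r = 3 | data) = (3/448) / (123/448) = 1/41.

0.024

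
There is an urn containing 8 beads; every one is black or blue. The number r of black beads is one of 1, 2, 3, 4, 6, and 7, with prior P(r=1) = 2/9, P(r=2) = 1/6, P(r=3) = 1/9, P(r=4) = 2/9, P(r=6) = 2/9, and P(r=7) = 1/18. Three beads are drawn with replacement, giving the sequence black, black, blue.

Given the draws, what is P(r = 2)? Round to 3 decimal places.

0.092

The likelihood of the observed sequence under each hypothesis: P(data | r = 1) = (1/8)(1/8)(7/8) = 0.013672; P(data | r = 2) = (2/8)(2/8)(6/8) = 0.046875; P(data | r = 3) = (3/8)(3/8)(5/8) = 0.087891; P(data | r = 4) = (4/8)(4/8)(4/8) = 0.125; P(data | r = 6) = (6/8)(6/8)(2/8) = 0.14062; P(data | r = 7) = (7/8)(7/8)(1/8) = 0.095703.
Weighting by the prior gives 2/9 · 0.013672 = 0.0030382, 1/6 · 0.046875 = 0.0078125, 1/9 · 0.087891 = 0.0097656, 2/9 · 0.125 = 0.027778, 2/9 · 0.14062 = 0.03125, 1/18 · 0.095703 = 0.0053168; these sum to 0.084961.
So P(r = 2 | data) = (0.0078125) / (0.084961) = 0.091954.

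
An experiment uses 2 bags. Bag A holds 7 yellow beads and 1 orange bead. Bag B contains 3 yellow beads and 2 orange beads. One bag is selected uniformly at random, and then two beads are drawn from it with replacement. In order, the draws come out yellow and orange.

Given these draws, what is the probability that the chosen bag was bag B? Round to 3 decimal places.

0.687

Under each hypothesis, the probability of the observed sequence is: P(data | bag A) = (7/8)(1/8) = 0.10938; P(data | bag B) = (3/5)(2/5) = 0.24.
Multiplying each by its prior: 1/2 · 0.10938 = 0.054688, 1/2 · 0.24 = 0.12; with total 0.17469.
Hence P(bag B | data) = (0.12) / (0.17469) = 0.68694.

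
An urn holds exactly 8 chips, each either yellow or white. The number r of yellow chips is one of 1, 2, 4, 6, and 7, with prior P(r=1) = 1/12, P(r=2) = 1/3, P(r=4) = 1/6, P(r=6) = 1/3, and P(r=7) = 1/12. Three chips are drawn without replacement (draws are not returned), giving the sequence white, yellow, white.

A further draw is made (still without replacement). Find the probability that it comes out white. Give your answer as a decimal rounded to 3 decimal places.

Under each hypothesis, the probability of the observed sequence is: P(data | r = 1) = (7/8)(1/7)(6/6) = 1/8; P(data | r = 2) = (6/8)(2/7)(5/6) = 5/28; P(data | r = 4) = (4/8)(4/7)(3/6) = 1/7; P(data | r = 6) = (2/8)(6/7)(1/6) = 1/28; P(data | r = 7) = (1/8)(7/7)(0/6) = 0.
Multiplying each by its prior: 1/12 · 1/8 = 1/96, 1/3 · 5/28 = 5/84, 1/6 · 1/7 = 1/42, 1/3 · 1/28 = 1/84, 1/12 · 0 = 0; these sum to 71/672.
The posterior is then P(r = 1 | data) = 7/71, P(r = 2 | data) = 40/71, P(r = 4 | data) = 16/71, P(r = 6 | data) = 8/71, P(r = 7 | data) = 0.
The predictive probability is P(white next | data) = (1)(7/71) + (4/5)(40/71) + (2/5)(16/71) + (0)(8/71) = 227/355.

0.639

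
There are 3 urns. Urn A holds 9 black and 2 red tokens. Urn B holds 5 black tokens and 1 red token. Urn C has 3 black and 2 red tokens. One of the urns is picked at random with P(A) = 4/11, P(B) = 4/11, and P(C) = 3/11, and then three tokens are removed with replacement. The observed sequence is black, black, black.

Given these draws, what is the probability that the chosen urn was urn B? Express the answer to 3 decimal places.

0.449

The likelihood of the observed sequence under each hypothesis: P(data | urn A) = (9/11)(9/11)(9/11) = 0.54771; P(data | urn B) = (5/6)(5/6)(5/6) = 0.5787; P(data | urn C) = (3/5)(3/5)(3/5) = 0.216.
Weighting by the prior gives 4/11 · 0.54771 = 0.19917, 4/11 · 0.5787 = 0.21044, 3/11 · 0.216 = 0.058909; summing to 0.46851.
Therefore the posterior P(urn B | data) = (0.21044) / (0.46851) = 0.44916.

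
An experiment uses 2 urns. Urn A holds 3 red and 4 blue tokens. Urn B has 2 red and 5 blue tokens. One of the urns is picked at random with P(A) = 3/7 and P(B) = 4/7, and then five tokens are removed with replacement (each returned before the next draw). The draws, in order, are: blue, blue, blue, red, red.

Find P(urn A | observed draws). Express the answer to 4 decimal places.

For each hypothesis, P(data | H) works out to: P(data | urn A) = (4/7)(4/7)(4/7)(3/7)(3/7) = 0.034271; P(data | urn B) = (5/7)(5/7)(5/7)(2/7)(2/7) = 0.02975.
Weighting by the prior gives 3/7 · 0.034271 = 0.014688, 4/7 · 0.02975 = 0.017; these sum to 0.031687.
Hence P(urn A | data) = (0.014688) / (0.031687) = 0.46352.

0.4635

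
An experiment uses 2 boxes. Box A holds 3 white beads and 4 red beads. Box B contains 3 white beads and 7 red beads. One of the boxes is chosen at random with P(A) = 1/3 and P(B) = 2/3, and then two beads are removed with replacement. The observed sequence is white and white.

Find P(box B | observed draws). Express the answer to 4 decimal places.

The likelihood of the observed sequence under each hypothesis: P(data | box A) = (3/7)(3/7) = 0.18367; P(data | box B) = (3/10)(3/10) = 0.09.
Multiplying each by its prior: 1/3 · 0.18367 = 0.061224, 2/3 · 0.09 = 0.06; these sum to 0.12122.
Therefore the posterior P(box B | data) = (0.06) / (0.12122) = 0.49495.

0.4949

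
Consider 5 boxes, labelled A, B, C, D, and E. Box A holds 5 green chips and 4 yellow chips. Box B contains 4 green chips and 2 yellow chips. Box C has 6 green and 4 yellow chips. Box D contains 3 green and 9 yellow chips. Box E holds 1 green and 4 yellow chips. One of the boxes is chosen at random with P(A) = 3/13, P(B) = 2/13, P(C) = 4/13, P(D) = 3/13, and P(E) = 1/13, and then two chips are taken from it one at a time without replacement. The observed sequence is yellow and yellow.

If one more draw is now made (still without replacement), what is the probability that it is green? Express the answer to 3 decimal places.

For each hypothesis, P(data | H) works out to: P(data | box A) = (4/9)(3/8) = 0.16667; P(data | box B) = (2/6)(1/5) = 0.066667; P(data | box C) = (4/10)(3/9) = 0.13333; P(data | box D) = (9/12)(8/11) = 0.54545; P(data | box E) = (4/5)(3/4) = 0.6.
Weighting by the prior gives 3/13 · 0.16667 = 0.038462, 2/13 · 0.066667 = 0.010256, 4/13 · 0.13333 = 0.041026, 3/13 · 0.54545 = 0.12587, 1/13 · 0.6 = 0.046154; with total 0.26177.
Normalising, the posterior is P(box A | data) = 0.14693, P(box B | data) = 0.039181, P(box C | data) = 0.15672, P(box D | data) = 0.48085, P(box E | data) = 0.17631.
Averaging over the posterior, P(green next | data) = (5/7)(0.14693) + (1)(0.039181) + (3/4)(0.15672) + (3/10)(0.48085) + (1/3)(0.17631) = 0.4647.

0.465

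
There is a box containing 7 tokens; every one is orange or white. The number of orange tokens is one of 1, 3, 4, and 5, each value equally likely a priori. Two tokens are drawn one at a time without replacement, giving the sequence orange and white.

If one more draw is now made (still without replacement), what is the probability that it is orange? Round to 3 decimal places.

0.500

Compute the likelihood of the observed sequence for each case: P(data | r = 1) = (1/7)(6/6) = 1/7; P(data | r = 3) = (3/7)(4/6) = 2/7; P(data | r = 4) = (4/7)(3/6) = 2/7; P(data | r = 5) = (5/7)(2/6) = 5/21.
Weighting by the prior gives 1/4 · 1/7 = 1/28, 1/4 · 2/7 = 1/14, 1/4 · 2/7 = 1/14, 1/4 · 5/21 = 5/84; with total 5/21.
Normalising, the posterior is P(r = 1 | data) = 3/20, P(r = 3 | data) = 3/10, P(r = 4 | data) = 3/10, P(r = 5 | data) = 1/4.
Averaging over the posterior, P(orange next | data) = (0)(3/20) + (2/5)(3/10) + (3/5)(3/10) + (4/5)(1/4) = 1/2.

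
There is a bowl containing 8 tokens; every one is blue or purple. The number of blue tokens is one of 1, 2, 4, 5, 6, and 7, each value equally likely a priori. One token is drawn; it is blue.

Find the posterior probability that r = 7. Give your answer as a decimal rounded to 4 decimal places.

0.2800

For each hypothesis, P(data | H) works out to: P(data | r = 1) = (1/8) = 1/8; P(data | r = 2) = (2/8) = 1/4; P(data | r = 4) = (4/8) = 1/2; P(data | r = 5) = (5/8) = 5/8; P(data | r = 6) = (6/8) = 3/4; P(data | r = 7) = (7/8) = 7/8.
Weighting by the prior gives 1/6 · 1/8 = 1/48, 1/6 · 1/4 = 1/24, 1/6 · 1/2 = 1/12, 1/6 · 5/8 = 5/48, 1/6 · 3/4 = 1/8, 1/6 · 7/8 = 7/48; summing to 25/48.
So P(r = 7 | data) = (7/48) / (25/48) = 7/25.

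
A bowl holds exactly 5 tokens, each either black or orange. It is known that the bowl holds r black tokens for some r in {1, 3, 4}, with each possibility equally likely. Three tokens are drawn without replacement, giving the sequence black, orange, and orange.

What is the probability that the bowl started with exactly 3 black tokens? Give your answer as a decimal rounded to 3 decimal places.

The likelihood of the observed sequence under each hypothesis: P(data | r = 1) = (1/5)(4/4)(3/3) = 1/5; P(data | r = 3) = (3/5)(2/4)(1/3) = 1/10; P(data | r = 4) = (4/5)(1/4)(0/3) = 0.
The prior-weighted likelihoods are 1/3 · 1/5 = 1/15, 1/3 · 1/10 = 1/30, 1/3 · 0 = 0; with total 1/10.
Therefore the posterior P(r = 3 | data) = (1/30) / (1/10) = 1/3.

0.333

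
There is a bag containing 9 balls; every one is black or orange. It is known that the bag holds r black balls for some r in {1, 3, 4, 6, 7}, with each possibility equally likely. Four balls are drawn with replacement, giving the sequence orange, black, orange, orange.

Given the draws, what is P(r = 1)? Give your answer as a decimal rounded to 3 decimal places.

0.273

The likelihood of the observed sequence under each hypothesis: P(data | r = 1) = (8/9)(1/9)(8/9)(8/9) = 0.078037; P(data | r = 3) = (6/9)(3/9)(6/9)(6/9) = 0.098765; P(data | r = 4) = (5/9)(4/9)(5/9)(5/9) = 0.076208; P(data | r = 6) = (3/9)(6/9)(3/9)(3/9) = 0.024691; P(data | r = 7) = (2/9)(7/9)(2/9)(2/9) = 0.0085353.
Weighting by the prior gives 1/5 · 0.078037 = 0.015607, 1/5 · 0.098765 = 0.019753, 1/5 · 0.076208 = 0.015242, 1/5 · 0.024691 = 0.0049383, 1/5 · 0.0085353 = 0.0017071; summing to 0.057247.
Hence P(r = 1 | data) = (0.015607) / (0.057247) = 0.27263.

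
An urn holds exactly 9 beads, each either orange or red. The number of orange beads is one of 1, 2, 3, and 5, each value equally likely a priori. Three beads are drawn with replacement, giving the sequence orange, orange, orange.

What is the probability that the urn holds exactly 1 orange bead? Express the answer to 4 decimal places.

0.0062

For each hypothesis, P(data | H) works out to: P(data | r = 1) = (1/9)(1/9)(1/9) = 0.0013717; P(data | r = 2) = (2/9)(2/9)(2/9) = 0.010974; P(data | r = 3) = (3/9)(3/9)(3/9) = 0.037037; P(data | r = 5) = (5/9)(5/9)(5/9) = 0.17147.
Weighting by the prior gives 1/4 · 0.0013717 = 0.00034294, 1/4 · 0.010974 = 0.0027435, 1/4 · 0.037037 = 0.0092593, 1/4 · 0.17147 = 0.042867; with total 0.055213.
Therefore the posterior P(r = 1 | data) = (0.00034294) / (0.055213) = 0.0062112.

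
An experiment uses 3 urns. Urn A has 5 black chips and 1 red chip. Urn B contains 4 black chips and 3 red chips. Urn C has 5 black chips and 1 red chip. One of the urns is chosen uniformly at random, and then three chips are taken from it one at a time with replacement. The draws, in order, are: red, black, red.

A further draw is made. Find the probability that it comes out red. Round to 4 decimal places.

Under each hypothesis, the probability of the observed sequence is: P(data | urn A) = (1/6)(5/6)(1/6) = 0.023148; P(data | urn B) = (3/7)(4/7)(3/7) = 0.10496; P(data | urn C) = (1/6)(5/6)(1/6) = 0.023148.
Weighting by the prior gives 1/3 · 0.023148 = 0.007716, 1/3 · 0.10496 = 0.034985, 1/3 · 0.023148 = 0.007716; these sum to 0.050418.
Normalising, the posterior is P(urn A | data) = 0.15304, P(urn B | data) = 0.69391, P(urn C | data) = 0.15304.
Averaging over the posterior, P(red next | data) = (1/6)(0.15304) + (3/7)(0.69391) + (1/6)(0.15304) = 0.34841.

0.3484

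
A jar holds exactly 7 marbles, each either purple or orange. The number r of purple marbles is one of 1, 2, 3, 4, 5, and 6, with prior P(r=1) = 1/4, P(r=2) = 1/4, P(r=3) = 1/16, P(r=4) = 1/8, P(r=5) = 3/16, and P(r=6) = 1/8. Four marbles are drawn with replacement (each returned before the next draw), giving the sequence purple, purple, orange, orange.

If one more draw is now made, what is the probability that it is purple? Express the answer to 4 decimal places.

0.4727

For each hypothesis, P(data | H) works out to: P(data | r = 1) = (1/7)(1/7)(6/7)(6/7) = 0.014994; P(data | r = 2) = (2/7)(2/7)(5/7)(5/7) = 0.041649; P(data | r = 3) = (3/7)(3/7)(4/7)(4/7) = 0.059975; P(data | r = 4) = (4/7)(4/7)(3/7)(3/7) = 0.059975; P(data | r = 5) = (5/7)(5/7)(2/7)(2/7) = 0.041649; P(data | r = 6) = (6/7)(6/7)(1/7)(1/7) = 0.014994.
Weighting by the prior gives 1/4 · 0.014994 = 0.0037484, 1/4 · 0.041649 = 0.010412, 1/16 · 0.059975 = 0.0037484, 1/8 · 0.059975 = 0.0074969, 3/16 · 0.041649 = 0.0078092, 1/8 · 0.014994 = 0.0018742; these sum to 0.03509.
The posterior is then P(r = 1 | data) = 0.10682, P(r = 2 | data) = 0.29674, P(r = 3 | data) = 0.10682, P(r = 4 | data) = 0.21365, P(r = 5 | data) = 0.22255, P(r = 6 | data) = 0.053412.
The predictive probability is P(purple next | data) = (1/7)(0.10682) + (2/7)(0.29674) + (3/7)(0.10682) + (4/7)(0.21365) + (5/7)(0.22255) + (6/7)(0.053412) = 0.47266.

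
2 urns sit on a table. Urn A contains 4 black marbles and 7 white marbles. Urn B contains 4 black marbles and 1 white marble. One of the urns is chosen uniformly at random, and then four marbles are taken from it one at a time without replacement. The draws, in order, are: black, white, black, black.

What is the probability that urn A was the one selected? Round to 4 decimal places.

The likelihood of the observed sequence under each hypothesis: P(data | urn A) = (4/11)(7/10)(3/9)(2/8) = 7/330; P(data | urn B) = (4/5)(1/4)(3/3)(2/2) = 1/5.
Multiplying each by its prior: 1/2 · 7/330 = 7/660, 1/2 · 1/5 = 1/10; summing to 73/660.
Therefore the posterior P(urn A | data) = (7/660) / (73/660) = 7/73.

0.0959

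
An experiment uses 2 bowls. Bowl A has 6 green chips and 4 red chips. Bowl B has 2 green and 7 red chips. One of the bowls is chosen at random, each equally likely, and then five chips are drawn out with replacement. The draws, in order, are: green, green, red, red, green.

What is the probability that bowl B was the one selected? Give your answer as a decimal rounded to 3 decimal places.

Compute the likelihood of the observed sequence for each case: P(data | bowl A) = (6/10)(6/10)(4/10)(4/10)(6/10) = 0.03456; P(data | bowl B) = (2/9)(2/9)(7/9)(7/9)(2/9) = 0.0066386.
Multiplying each by its prior: 1/2 · 0.03456 = 0.01728, 1/2 · 0.0066386 = 0.0033193; with total 0.020599.
Hence P(bowl B | data) = (0.0033193) / (0.020599) = 0.16114.

0.161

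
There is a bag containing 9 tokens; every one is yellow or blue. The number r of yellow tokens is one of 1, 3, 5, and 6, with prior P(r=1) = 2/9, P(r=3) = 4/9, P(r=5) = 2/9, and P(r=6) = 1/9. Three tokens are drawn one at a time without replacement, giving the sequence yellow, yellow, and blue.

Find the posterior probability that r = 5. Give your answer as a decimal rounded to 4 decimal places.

For each hypothesis, P(data | H) works out to: P(data | r = 1) = (1/9)(0/8) = 0; P(data | r = 3) = (3/9)(2/8)(6/7) = 0.071429; P(data | r = 5) = (5/9)(4/8)(4/7) = 0.15873; P(data | r = 6) = (6/9)(5/8)(3/7) = 0.17857.
The prior-weighted likelihoods are 2/9 · 0 = 0, 4/9 · 0.071429 = 0.031746, 2/9 · 0.15873 = 0.035273, 1/9 · 0.17857 = 0.019841; these sum to 0.086861.
So P(r = 5 | data) = (0.035273) / (0.086861) = 0.40609.

0.4061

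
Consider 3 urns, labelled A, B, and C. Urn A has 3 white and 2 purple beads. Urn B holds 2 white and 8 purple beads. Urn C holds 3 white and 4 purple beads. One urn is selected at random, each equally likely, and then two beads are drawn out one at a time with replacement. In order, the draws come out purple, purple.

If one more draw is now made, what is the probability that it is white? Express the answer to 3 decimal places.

0.323

Compute the likelihood of the observed sequence for each case: P(data | urn A) = (2/5)(2/5) = 4/25; P(data | urn B) = (8/10)(8/10) = 16/25; P(data | urn C) = (4/7)(4/7) = 16/49.
Weighting by the prior gives 1/3 · 4/25 = 4/75, 1/3 · 16/25 = 16/75, 1/3 · 16/49 = 16/147; these sum to 92/245.
The posterior is then P(urn A | data) = 0.14203, P(urn B | data) = 0.56812, P(urn C | data) = 0.28986.
So P(white next | data) = Σ P(white next | H) P(H | data) = (3/5)(0.14203) + (1/5)(0.56812) + (3/7)(0.28986) = 0.32306.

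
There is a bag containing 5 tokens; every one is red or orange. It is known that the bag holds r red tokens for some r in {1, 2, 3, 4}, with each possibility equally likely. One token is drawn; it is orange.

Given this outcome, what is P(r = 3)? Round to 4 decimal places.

The likelihood of this draw under each hypothesis: P(data | r = 1) = (4/5) = 4/5; P(data | r = 2) = (3/5) = 3/5; P(data | r = 3) = (2/5) = 2/5; P(data | r = 4) = (1/5) = 1/5.
The prior-weighted likelihoods are 1/4 · 4/5 = 1/5, 1/4 · 3/5 = 3/20, 1/4 · 2/5 = 1/10, 1/4 · 1/5 = 1/20; with total 1/2.
Therefore the posterior P(r = 3 | data) = (1/10) / (1/2) = 1/5.

0.2000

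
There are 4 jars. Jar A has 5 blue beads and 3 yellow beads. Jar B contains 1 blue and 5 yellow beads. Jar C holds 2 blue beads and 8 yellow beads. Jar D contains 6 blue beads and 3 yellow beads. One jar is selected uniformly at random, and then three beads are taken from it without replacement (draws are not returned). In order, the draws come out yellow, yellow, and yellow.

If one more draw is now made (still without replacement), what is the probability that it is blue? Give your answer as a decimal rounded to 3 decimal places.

0.331

Under each hypothesis, the probability of the observed sequence is: P(data | jar A) = (3/8)(2/7)(1/6) = 0.017857; P(data | jar B) = (5/6)(4/5)(3/4) = 0.5; P(data | jar C) = (8/10)(7/9)(6/8) = 0.46667; P(data | jar D) = (3/9)(2/8)(1/7) = 0.011905.
Weighting by the prior gives 1/4 · 0.017857 = 0.0044643, 1/4 · 0.5 = 0.125, 1/4 · 0.46667 = 0.11667, 1/4 · 0.011905 = 0.0029762; these sum to 0.24911.
The posterior is then P(jar A | data) = 0.017921, P(jar B | data) = 0.50179, P(jar C | data) = 0.46834, P(jar D | data) = 0.011947.
So P(blue next | data) = Σ P(blue next | H) P(H | data) = (1)(0.017921) + (1/3)(0.50179) + (2/7)(0.46834) + (1)(0.011947) = 0.33094.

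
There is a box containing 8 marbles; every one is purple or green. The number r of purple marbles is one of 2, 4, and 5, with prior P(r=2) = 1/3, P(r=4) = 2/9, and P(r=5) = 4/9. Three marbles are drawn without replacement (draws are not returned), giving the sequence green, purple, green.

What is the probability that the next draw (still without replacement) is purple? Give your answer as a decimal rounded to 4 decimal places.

Under each hypothesis, the probability of the observed sequence is: P(data | r = 2) = (6/8)(2/7)(5/6) = 5/28; P(data | r = 4) = (4/8)(4/7)(3/6) = 1/7; P(data | r = 5) = (3/8)(5/7)(2/6) = 5/56.
Multiplying each by its prior: 1/3 · 5/28 = 5/84, 2/9 · 1/7 = 2/63, 4/9 · 5/56 = 5/126; with total 11/84.
The posterior is then P(r = 2 | data) = 5/11, P(r = 4 | data) = 8/33, P(r = 5 | data) = 10/33.
The predictive probability is P(purple next | data) = (1/5)(5/11) + (3/5)(8/33) + (4/5)(10/33) = 79/165.

0.4788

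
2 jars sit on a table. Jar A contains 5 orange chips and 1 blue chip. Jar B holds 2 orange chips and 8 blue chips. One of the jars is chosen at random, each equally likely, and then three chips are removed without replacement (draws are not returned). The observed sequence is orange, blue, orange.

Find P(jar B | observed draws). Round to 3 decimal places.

0.118

Compute the likelihood of the observed sequence for each case: P(data | jar A) = (5/6)(1/5)(4/4) = 1/6; P(data | jar B) = (2/10)(8/9)(1/8) = 1/45.
The prior-weighted likelihoods are 1/2 · 1/6 = 1/12, 1/2 · 1/45 = 1/90; with total 17/180.
Therefore the posterior P(jar B | data) = (1/90) / (17/180) = 2/17.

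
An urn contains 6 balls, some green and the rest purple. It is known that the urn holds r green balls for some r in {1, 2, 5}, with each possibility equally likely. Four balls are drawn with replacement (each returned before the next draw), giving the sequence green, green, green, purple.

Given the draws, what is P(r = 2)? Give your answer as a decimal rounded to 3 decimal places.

Compute the likelihood of the observed sequence for each case: P(data | r = 1) = (1/6)(1/6)(1/6)(5/6) = 0.003858; P(data | r = 2) = (2/6)(2/6)(2/6)(4/6) = 0.024691; P(data | r = 5) = (5/6)(5/6)(5/6)(1/6) = 0.096451.
Multiplying each by its prior: 1/3 · 0.003858 = 0.001286, 1/3 · 0.024691 = 0.0082305, 1/3 · 0.096451 = 0.03215; these sum to 0.041667.
So P(r = 2 | data) = (0.0082305) / (0.041667) = 0.19753.

0.198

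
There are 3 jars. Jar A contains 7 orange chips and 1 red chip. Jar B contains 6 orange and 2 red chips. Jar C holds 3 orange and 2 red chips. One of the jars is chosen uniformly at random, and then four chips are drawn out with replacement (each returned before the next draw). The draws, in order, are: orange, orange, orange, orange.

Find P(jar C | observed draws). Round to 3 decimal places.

0.126

Under each hypothesis, the probability of the observed sequence is: P(data | jar A) = (7/8)(7/8)(7/8)(7/8) = 0.58618; P(data | jar B) = (6/8)(6/8)(6/8)(6/8) = 0.31641; P(data | jar C) = (3/5)(3/5)(3/5)(3/5) = 0.1296.
Multiplying each by its prior: 1/3 · 0.58618 = 0.19539, 1/3 · 0.31641 = 0.10547, 1/3 · 0.1296 = 0.0432; summing to 0.34406.
Hence P(jar C | data) = (0.0432) / (0.34406) = 0.12556.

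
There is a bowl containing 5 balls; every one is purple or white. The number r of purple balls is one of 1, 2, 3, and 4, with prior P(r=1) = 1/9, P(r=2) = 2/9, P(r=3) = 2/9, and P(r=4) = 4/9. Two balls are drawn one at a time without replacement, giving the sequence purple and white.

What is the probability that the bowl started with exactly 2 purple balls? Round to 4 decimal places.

0.2727

Compute the likelihood of the observed sequence for each case: P(data | r = 1) = (1/5)(4/4) = 1/5; P(data | r = 2) = (2/5)(3/4) = 3/10; P(data | r = 3) = (3/5)(2/4) = 3/10; P(data | r = 4) = (4/5)(1/4) = 1/5.
Multiplying each by its prior: 1/9 · 1/5 = 1/45, 2/9 · 3/10 = 1/15, 2/9 · 3/10 = 1/15, 4/9 · 1/5 = 4/45; with total 11/45.
By Bayes' rule, P(r = 2 | data) = (1/15) / (11/45) = 3/11.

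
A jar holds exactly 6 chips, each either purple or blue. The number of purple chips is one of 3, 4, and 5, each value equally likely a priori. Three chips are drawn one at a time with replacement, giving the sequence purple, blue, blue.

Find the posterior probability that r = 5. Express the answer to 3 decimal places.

0.104

The likelihood of the observed sequence under each hypothesis: P(data | r = 3) = (3/6)(3/6)(3/6) = 1/8; P(data | r = 4) = (4/6)(2/6)(2/6) = 2/27; P(data | r = 5) = (5/6)(1/6)(1/6) = 5/216.
The prior-weighted likelihoods are 1/3 · 1/8 = 1/24, 1/3 · 2/27 = 2/81, 1/3 · 5/216 = 5/648; summing to 2/27.
Hence P(r = 5 | data) = (5/648) / (2/27) = 5/48.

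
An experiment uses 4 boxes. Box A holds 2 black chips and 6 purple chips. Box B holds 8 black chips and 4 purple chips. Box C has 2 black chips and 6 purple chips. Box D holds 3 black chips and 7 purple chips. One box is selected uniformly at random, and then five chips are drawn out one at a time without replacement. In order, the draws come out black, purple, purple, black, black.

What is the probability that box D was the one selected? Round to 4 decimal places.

The likelihood of the observed sequence under each hypothesis: P(data | box A) = (2/8)(6/7)(5/6)(1/5)(0/4) = 0; P(data | box B) = (8/12)(4/11)(3/10)(7/9)(6/8) = 0.042424; P(data | box C) = (2/8)(6/7)(5/6)(1/5)(0/4) = 0; P(data | box D) = (3/10)(7/9)(6/8)(2/7)(1/6) = 0.0083333.
Multiplying each by its prior: 1/4 · 0 = 0, 1/4 · 0.042424 = 0.010606, 1/4 · 0 = 0, 1/4 · 0.0083333 = 0.0020833; with total 0.012689.
By Bayes' rule, P(box D | data) = (0.0020833) / (0.012689) = 0.16418.

0.1642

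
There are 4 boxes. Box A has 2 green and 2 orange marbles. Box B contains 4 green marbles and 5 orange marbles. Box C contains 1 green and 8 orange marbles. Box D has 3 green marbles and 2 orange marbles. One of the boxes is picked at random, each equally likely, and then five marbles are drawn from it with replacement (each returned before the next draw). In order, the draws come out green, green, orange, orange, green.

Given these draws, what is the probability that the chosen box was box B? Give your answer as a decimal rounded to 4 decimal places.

Under each hypothesis, the probability of the observed sequence is: P(data | box A) = (2/4)(2/4)(2/4)(2/4)(2/4) = 0.03125; P(data | box B) = (4/9)(4/9)(5/9)(5/9)(4/9) = 0.027096; P(data | box C) = (1/9)(1/9)(8/9)(8/9)(1/9) = 0.0010838; P(data | box D) = (3/5)(3/5)(2/5)(2/5)(3/5) = 0.03456.
Weighting by the prior gives 1/4 · 0.03125 = 0.0078125, 1/4 · 0.027096 = 0.006774, 1/4 · 0.0010838 = 0.00027096, 1/4 · 0.03456 = 0.00864; with total 0.023497.
So P(box B | data) = (0.006774) / (0.023497) = 0.28829.

0.2883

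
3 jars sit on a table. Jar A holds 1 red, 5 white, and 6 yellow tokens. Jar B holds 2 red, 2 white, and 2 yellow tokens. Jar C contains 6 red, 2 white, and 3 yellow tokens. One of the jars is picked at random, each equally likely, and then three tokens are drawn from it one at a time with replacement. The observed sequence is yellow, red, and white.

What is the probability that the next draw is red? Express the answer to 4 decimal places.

Compute the likelihood of the observed sequence for each case: P(data | jar A) = (6/12)(1/12)(5/12) = 0.017361; P(data | jar B) = (2/6)(2/6)(2/6) = 0.037037; P(data | jar C) = (3/11)(6/11)(2/11) = 0.027047.
Multiplying each by its prior: 1/3 · 0.017361 = 0.005787, 1/3 · 0.037037 = 0.012346, 1/3 · 0.027047 = 0.0090158; these sum to 0.027148.
The posterior is then P(jar A | data) = 0.21316, P(jar B | data) = 0.45475, P(jar C | data) = 0.33209.
The predictive probability is P(red next | data) = (1/12)(0.21316) + (1/3)(0.45475) + (6/11)(0.33209) = 0.35049.

0.3505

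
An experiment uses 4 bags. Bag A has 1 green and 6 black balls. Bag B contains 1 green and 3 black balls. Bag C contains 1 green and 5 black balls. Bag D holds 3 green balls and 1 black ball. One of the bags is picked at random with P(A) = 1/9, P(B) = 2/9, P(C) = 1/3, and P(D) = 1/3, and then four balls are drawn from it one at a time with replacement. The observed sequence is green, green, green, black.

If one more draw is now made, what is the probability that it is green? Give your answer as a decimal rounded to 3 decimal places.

Compute the likelihood of the observed sequence for each case: P(data | bag A) = (1/7)(1/7)(1/7)(6/7) = 0.002499; P(data | bag B) = (1/4)(1/4)(1/4)(3/4) = 0.011719; P(data | bag C) = (1/6)(1/6)(1/6)(5/6) = 0.003858; P(data | bag D) = (3/4)(3/4)(3/4)(1/4) = 0.10547.
Multiplying each by its prior: 1/9 · 0.002499 = 0.00027766, 2/9 · 0.011719 = 0.0026042, 1/3 · 0.003858 = 0.001286, 1/3 · 0.10547 = 0.035156; these sum to 0.039324.
Dividing through by the total gives posterior P(bag A | data) = 0.0070609, P(bag B | data) = 0.066223, P(bag C | data) = 0.032703, P(bag D | data) = 0.89401.
So P(green next | data) = Σ P(green next | H) P(H | data) = (1/7)(0.0070609) + (1/4)(0.066223) + (1/6)(0.032703) + (3/4)(0.89401) = 0.69352.

0.694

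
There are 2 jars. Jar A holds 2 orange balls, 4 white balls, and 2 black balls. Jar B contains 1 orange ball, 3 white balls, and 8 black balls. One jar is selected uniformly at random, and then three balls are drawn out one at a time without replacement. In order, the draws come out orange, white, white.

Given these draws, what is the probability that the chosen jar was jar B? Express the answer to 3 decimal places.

0.060

Under each hypothesis, the probability of the observed sequence is: P(data | jar A) = (2/8)(4/7)(3/6) = 0.071429; P(data | jar B) = (1/12)(3/11)(2/10) = 0.0045455.
The prior-weighted likelihoods are 1/2 · 0.071429 = 0.035714, 1/2 · 0.0045455 = 0.0022727; with total 0.037987.
So P(jar B | data) = (0.0022727) / (0.037987) = 0.059829.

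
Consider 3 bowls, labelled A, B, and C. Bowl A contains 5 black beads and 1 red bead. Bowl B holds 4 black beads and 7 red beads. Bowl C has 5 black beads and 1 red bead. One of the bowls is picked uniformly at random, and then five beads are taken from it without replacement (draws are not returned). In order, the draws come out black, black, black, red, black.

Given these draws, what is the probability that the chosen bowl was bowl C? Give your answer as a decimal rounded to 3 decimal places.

The likelihood of the observed sequence under each hypothesis: P(data | bowl A) = (5/6)(4/5)(3/4)(1/3)(2/2) = 1/6; P(data | bowl B) = (4/11)(3/10)(2/9)(7/8)(1/7) = 1/330; P(data | bowl C) = (5/6)(4/5)(3/4)(1/3)(2/2) = 1/6.
The prior-weighted likelihoods are 1/3 · 1/6 = 1/18, 1/3 · 1/330 = 1/990, 1/3 · 1/6 = 1/18; these sum to 37/330.
Hence P(bowl C | data) = (1/18) / (37/330) = 55/111.

0.495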